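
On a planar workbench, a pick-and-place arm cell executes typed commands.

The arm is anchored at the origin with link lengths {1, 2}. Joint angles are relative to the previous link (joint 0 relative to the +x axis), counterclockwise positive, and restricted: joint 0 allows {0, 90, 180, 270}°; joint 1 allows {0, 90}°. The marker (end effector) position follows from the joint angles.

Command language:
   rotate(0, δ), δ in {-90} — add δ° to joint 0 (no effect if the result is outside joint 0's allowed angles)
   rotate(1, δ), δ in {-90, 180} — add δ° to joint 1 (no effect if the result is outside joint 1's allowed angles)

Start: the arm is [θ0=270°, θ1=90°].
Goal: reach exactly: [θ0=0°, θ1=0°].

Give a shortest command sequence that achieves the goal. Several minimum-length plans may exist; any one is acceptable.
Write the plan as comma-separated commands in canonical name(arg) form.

begin: [θ0=270°, θ1=90°]
t=1 rotate(1, -90) ⇒ [θ0=270°, θ1=0°]
t=2 rotate(0, -90) ⇒ [θ0=180°, θ1=0°]
t=3 rotate(0, -90) ⇒ [θ0=90°, θ1=0°]
t=4 rotate(0, -90) ⇒ [θ0=0°, θ1=0°]
minimal: 4 command(s), checked below 4.

rotate(1, -90), rotate(0, -90), rotate(0, -90), rotate(0, -90)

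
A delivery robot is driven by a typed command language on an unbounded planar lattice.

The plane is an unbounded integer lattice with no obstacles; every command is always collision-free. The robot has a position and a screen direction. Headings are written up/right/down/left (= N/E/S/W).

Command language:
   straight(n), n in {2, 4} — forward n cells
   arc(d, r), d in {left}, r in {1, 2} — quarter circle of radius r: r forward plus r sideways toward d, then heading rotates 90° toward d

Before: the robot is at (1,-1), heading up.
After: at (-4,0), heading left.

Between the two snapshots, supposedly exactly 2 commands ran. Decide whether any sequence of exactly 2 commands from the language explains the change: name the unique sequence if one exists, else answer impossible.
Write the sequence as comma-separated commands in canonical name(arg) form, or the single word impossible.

arc(left, 1), straight(4)

key: position moved to (-4,0) AND the heading swung to W — translation plus rotation needed
start: at (1,-1), heading up
[1] after arc(left, 1): at (0,0), heading left
[2] after straight(4): at (-4,0), heading left
uniquely the one of 16 2-step routes that fits.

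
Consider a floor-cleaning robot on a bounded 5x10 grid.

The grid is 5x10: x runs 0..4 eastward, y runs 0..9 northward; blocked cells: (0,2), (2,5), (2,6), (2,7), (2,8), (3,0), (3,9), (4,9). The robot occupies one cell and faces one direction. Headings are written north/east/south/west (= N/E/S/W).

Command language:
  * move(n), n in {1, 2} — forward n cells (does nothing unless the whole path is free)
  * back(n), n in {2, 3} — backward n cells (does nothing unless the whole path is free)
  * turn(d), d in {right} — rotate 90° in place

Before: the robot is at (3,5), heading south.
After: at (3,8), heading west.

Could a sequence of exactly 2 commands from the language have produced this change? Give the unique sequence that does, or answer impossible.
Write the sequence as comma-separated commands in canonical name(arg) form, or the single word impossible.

back(3), turn(right)

key: cell and facing (now W) both changed — the 2 commands mix motion and turning
from: at (3,5), heading south
1. back(3) → at (3,8), heading south
2. turn(right) → at (3,8), heading west
no other 2-command option fits: unique.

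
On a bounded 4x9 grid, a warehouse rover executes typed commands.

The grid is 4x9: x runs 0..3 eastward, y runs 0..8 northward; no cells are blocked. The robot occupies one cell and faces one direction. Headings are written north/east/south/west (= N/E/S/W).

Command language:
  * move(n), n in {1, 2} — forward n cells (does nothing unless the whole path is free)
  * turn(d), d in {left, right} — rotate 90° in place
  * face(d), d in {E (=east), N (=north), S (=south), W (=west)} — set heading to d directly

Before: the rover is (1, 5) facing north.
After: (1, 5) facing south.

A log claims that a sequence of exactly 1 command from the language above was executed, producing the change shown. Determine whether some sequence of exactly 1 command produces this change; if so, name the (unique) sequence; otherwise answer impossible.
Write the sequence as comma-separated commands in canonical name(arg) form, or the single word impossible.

key: parked at (1,5) the whole time — nothing moves the robot
from: (1, 5) facing north
1. face(S) → (1, 5) facing south
uniquely the one of 8 1-step routes that fits.

face(S)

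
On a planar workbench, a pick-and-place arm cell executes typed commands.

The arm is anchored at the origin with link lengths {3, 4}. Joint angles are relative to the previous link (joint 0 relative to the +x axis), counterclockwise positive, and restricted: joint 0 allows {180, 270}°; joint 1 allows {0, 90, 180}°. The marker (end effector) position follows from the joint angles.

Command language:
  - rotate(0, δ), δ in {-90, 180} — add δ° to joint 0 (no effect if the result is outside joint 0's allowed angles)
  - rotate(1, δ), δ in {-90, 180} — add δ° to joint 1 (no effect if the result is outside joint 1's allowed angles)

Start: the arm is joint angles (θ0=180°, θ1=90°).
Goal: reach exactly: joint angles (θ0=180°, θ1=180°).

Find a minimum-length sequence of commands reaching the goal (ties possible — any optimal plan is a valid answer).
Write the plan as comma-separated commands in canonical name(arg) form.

rotate(1, -90), rotate(1, 180)

t0: joint angles (θ0=180°, θ1=90°)
1. rotate(1, -90) → joint angles (θ0=180°, θ1=0°)
2. rotate(1, 180) → joint angles (θ0=180°, θ1=180°)
minimal: 2 command(s), checked below 2.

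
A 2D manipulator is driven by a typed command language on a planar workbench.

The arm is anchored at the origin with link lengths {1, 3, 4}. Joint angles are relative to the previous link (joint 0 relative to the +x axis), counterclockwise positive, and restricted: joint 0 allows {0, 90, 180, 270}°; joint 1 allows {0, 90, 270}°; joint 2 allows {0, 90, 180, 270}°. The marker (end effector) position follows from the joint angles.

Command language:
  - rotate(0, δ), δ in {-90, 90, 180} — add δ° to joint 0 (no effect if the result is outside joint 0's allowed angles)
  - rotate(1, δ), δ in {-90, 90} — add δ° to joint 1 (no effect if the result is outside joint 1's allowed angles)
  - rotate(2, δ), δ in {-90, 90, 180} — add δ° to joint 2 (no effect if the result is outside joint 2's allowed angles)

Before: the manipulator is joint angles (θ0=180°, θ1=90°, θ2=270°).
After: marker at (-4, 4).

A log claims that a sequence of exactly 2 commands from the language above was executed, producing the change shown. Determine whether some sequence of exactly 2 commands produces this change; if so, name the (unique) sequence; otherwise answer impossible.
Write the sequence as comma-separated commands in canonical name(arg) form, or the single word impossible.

rotate(1, 90), rotate(1, -90)

key: order matters: swapping rotate(1, 90) and rotate(1, -90) lands elsewhere
initial: joint angles (θ0=180°, θ1=90°, θ2=270°)
step 1 (rotate(1, 90)): joint angles (θ0=180°, θ1=90°, θ2=270°)
step 2 (rotate(1, -90)): joint angles (θ0=180°, θ1=0°, θ2=270°)
all 64 alternatives checked — unique.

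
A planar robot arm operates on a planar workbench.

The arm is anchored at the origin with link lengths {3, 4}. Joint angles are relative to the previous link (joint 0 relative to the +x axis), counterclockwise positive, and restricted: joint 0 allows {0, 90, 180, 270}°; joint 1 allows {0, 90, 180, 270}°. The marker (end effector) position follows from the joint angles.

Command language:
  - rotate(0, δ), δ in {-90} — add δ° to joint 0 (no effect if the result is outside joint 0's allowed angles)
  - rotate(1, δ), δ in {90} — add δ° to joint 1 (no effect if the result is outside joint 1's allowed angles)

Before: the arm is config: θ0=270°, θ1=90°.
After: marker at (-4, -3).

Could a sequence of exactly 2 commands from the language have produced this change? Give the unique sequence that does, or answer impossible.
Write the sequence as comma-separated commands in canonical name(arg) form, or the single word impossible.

rotate(1, 90), rotate(1, 90)

start: config: θ0=270°, θ1=90°
step 1 (rotate(1, 90)): config: θ0=270°, θ1=180°
step 2 (rotate(1, 90)): config: θ0=270°, θ1=270°
no other 2-command option fits: unique.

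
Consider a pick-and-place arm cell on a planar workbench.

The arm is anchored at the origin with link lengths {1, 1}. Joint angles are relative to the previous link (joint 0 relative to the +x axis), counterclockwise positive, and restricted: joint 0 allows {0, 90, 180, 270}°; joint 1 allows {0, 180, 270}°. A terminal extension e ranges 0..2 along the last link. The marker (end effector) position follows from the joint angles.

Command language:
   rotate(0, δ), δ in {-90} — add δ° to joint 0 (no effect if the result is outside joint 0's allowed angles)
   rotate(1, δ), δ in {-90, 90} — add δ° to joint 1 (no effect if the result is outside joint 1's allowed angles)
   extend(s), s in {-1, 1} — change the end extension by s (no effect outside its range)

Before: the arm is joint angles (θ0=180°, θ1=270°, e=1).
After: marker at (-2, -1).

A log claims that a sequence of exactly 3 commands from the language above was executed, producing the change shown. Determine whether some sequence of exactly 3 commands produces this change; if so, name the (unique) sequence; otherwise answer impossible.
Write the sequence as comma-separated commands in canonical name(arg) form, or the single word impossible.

rotate(0, -90), rotate(0, -90), rotate(0, -90)

begin: joint angles (θ0=180°, θ1=270°, e=1)
t=1 rotate(0, -90) ⇒ joint angles (θ0=90°, θ1=270°, e=1)
t=2 rotate(0, -90) ⇒ joint angles (θ0=0°, θ1=270°, e=1)
t=3 rotate(0, -90) ⇒ joint angles (θ0=270°, θ1=270°, e=1)
no rival 3-sequence matches.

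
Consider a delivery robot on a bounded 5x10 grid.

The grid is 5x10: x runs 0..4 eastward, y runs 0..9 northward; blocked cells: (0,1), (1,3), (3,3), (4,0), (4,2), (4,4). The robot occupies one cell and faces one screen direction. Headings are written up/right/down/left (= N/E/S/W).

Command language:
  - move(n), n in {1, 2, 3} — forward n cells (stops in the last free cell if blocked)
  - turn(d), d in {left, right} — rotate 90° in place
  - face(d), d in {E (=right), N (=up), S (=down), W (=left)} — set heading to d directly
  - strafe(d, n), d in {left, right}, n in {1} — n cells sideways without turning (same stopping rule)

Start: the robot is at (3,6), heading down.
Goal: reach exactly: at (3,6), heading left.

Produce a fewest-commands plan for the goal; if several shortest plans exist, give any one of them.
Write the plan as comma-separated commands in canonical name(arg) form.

face(W)

t0: at (3,6), heading down
1. face(W) → at (3,6), heading left
minimal: 1 command(s), checked below 1.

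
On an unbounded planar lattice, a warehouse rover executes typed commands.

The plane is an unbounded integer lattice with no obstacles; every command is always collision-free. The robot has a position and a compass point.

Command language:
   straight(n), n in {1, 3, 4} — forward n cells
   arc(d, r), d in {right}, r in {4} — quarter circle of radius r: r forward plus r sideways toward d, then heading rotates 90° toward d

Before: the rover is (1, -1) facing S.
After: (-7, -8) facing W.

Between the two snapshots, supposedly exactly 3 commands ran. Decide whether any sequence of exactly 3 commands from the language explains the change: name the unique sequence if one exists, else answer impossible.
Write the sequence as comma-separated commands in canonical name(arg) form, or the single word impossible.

key: cell and facing (now W) both changed — the 3 commands mix motion and turning
from: (1, -1) facing S
t=1 straight(3) ⇒ (1, -4) facing S
t=2 arc(right, 4) ⇒ (-3, -8) facing W
t=3 straight(4) ⇒ (-7, -8) facing W
no other 3-command option fits: unique.

straight(3), arc(right, 4), straight(4)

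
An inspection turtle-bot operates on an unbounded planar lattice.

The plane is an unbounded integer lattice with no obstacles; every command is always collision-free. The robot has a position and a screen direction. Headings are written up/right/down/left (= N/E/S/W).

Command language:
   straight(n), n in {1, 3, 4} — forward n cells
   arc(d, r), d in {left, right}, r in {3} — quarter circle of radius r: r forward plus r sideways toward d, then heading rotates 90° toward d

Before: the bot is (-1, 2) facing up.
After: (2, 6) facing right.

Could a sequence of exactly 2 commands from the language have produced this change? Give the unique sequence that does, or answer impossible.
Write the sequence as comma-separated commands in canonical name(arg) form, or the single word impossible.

straight(1), arc(right, 3)

key: running arc(right, 3) before straight(1) would end elsewhere — order is forced
initial: (-1, 2) facing up
step 1 (straight(1)): (-1, 3) facing up
step 2 (arc(right, 3)): (2, 6) facing right
no rival 2-sequence matches.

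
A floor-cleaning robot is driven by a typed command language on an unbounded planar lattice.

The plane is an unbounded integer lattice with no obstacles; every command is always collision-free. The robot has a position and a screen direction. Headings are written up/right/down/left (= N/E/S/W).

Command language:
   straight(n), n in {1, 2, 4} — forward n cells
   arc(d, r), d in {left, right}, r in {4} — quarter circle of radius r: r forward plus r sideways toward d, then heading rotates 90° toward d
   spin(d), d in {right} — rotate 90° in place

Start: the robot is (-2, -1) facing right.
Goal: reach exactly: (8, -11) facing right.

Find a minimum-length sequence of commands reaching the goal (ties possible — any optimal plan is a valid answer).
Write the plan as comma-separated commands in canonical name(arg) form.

t0: (-2, -1) facing right
t=1 arc(right, 4) ⇒ (2, -5) facing down
t=2 straight(2) ⇒ (2, -7) facing down
t=3 arc(left, 4) ⇒ (6, -11) facing right
t=4 straight(2) ⇒ (8, -11) facing right
no 3-step plan works, so 4 is optimal.

arc(right, 4), straight(2), arc(left, 4), straight(2)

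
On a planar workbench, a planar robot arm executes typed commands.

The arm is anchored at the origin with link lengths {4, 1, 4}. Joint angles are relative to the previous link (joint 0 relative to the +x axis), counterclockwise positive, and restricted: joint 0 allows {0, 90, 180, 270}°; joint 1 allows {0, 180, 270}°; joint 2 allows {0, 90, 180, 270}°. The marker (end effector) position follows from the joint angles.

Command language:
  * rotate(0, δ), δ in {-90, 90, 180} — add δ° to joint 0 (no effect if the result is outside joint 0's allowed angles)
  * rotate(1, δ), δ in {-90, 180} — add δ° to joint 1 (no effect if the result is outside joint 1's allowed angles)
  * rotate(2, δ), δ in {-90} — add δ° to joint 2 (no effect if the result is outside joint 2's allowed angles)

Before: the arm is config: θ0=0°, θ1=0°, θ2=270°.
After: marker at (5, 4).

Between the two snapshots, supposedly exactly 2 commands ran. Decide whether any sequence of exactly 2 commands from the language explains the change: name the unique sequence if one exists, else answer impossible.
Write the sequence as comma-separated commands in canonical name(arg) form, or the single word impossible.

start: config: θ0=0°, θ1=0°, θ2=270°
t=1 rotate(2, -90) ⇒ config: θ0=0°, θ1=0°, θ2=180°
t=2 rotate(2, -90) ⇒ config: θ0=0°, θ1=0°, θ2=90°
uniquely the one of 36 2-step routes that fits.

rotate(2, -90), rotate(2, -90)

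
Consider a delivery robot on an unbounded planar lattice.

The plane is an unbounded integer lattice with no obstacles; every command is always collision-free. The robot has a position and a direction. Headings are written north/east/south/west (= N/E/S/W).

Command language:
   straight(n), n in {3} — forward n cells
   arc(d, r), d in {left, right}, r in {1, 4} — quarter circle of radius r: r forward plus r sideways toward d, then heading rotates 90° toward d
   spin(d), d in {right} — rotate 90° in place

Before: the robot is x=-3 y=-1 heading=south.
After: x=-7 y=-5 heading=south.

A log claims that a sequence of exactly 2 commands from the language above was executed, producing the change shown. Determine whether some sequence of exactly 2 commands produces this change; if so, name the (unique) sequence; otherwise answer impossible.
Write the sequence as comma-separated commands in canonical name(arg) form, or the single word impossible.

spin(right), arc(left, 4)

key: heading stays S — rotations cancel among the 2 commands
start: x=-3 y=-1 heading=south
t=1 spin(right) ⇒ x=-3 y=-1 heading=west
t=2 arc(left, 4) ⇒ x=-7 y=-5 heading=south
uniquely the one of 36 2-step routes that fits.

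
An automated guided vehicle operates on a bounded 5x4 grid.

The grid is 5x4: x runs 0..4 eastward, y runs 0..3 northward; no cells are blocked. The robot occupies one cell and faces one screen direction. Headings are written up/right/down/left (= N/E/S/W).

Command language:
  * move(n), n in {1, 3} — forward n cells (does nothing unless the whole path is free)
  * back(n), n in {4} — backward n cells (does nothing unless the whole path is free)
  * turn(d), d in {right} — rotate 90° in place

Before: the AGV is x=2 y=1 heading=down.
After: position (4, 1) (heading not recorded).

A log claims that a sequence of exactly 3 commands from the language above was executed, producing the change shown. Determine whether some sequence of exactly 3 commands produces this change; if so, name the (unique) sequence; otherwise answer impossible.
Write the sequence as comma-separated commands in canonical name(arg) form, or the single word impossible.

checked all 3-command options: none fits.

impossible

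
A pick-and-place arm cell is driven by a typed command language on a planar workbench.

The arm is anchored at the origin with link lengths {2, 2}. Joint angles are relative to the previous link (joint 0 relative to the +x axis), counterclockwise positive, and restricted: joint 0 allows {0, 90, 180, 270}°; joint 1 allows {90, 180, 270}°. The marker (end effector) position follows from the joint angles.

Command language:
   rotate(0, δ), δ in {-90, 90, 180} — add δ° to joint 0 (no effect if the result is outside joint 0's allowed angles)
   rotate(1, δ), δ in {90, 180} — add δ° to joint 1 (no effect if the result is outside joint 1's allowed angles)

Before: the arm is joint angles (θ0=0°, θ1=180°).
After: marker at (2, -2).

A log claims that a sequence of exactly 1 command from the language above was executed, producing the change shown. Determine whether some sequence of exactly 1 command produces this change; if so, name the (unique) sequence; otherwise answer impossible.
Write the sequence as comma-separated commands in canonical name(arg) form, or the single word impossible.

start: joint angles (θ0=0°, θ1=180°)
[1] after rotate(1, 90): joint angles (θ0=0°, θ1=270°)
no other 1-command option fits: unique.

rotate(1, 90)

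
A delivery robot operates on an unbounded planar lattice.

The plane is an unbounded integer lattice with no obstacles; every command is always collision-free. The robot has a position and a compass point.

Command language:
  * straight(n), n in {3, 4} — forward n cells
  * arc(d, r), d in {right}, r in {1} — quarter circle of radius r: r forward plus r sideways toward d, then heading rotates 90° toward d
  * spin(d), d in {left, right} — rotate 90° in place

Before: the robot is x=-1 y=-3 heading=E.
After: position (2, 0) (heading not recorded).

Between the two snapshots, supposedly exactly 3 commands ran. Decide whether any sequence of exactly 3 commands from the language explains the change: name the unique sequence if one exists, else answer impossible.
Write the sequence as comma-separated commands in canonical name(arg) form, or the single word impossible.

t0: x=-1 y=-3 heading=E
[1] after straight(3): x=2 y=-3 heading=E
[2] after spin(left): x=2 y=-3 heading=N
[3] after straight(3): x=2 y=0 heading=N
no other 3-command option fits: unique.

straight(3), spin(left), straight(3)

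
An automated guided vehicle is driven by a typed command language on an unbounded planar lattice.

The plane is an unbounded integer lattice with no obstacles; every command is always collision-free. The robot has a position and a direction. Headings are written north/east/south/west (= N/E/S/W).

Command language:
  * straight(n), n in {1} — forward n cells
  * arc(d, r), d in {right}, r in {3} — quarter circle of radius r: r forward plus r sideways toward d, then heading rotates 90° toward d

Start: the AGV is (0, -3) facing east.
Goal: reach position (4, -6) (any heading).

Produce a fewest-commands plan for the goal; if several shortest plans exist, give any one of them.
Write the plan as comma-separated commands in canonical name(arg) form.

from: (0, -3) facing east
t=1 straight(1) ⇒ (1, -3) facing east
t=2 arc(right, 3) ⇒ (4, -6) facing south
nothing shorter than 2 reaches the goal.

straight(1), arc(right, 3)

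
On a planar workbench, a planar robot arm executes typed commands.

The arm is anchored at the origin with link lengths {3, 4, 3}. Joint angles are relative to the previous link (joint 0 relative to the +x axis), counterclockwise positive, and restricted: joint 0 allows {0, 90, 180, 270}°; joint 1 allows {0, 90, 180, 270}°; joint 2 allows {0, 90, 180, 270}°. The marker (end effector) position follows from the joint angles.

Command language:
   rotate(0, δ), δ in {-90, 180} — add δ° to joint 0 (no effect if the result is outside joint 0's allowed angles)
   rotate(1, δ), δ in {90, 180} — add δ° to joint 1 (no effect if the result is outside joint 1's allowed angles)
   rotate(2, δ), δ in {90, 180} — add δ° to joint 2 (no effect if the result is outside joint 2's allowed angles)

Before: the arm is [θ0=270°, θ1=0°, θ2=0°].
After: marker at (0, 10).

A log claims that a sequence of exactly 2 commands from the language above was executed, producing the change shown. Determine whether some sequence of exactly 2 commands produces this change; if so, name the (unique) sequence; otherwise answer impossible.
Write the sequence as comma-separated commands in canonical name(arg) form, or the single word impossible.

rotate(0, -90), rotate(0, -90)

from: [θ0=270°, θ1=0°, θ2=0°]
t=1 rotate(0, -90) ⇒ [θ0=180°, θ1=0°, θ2=0°]
t=2 rotate(0, -90) ⇒ [θ0=90°, θ1=0°, θ2=0°]
all 36 alternatives checked — unique.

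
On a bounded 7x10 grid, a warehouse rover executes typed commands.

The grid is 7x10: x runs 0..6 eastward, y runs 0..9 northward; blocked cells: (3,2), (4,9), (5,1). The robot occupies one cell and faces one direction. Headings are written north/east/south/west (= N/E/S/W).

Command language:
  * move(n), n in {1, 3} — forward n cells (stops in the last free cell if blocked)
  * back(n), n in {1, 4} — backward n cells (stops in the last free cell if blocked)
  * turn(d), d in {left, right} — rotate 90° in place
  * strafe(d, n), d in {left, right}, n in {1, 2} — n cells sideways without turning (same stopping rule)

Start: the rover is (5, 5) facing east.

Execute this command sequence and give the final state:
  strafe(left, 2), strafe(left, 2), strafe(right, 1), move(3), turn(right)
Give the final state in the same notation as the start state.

(6, 8) facing south

t0: (5, 5) facing east
step 1 (strafe(left, 2)): (5, 7) facing east
step 2 (strafe(left, 2)): (5, 9) facing east
step 3 (strafe(right, 1)): (5, 8) facing east
step 4 (move(3)): (6, 8) facing east
step 5 (turn(right)): (6, 8) facing south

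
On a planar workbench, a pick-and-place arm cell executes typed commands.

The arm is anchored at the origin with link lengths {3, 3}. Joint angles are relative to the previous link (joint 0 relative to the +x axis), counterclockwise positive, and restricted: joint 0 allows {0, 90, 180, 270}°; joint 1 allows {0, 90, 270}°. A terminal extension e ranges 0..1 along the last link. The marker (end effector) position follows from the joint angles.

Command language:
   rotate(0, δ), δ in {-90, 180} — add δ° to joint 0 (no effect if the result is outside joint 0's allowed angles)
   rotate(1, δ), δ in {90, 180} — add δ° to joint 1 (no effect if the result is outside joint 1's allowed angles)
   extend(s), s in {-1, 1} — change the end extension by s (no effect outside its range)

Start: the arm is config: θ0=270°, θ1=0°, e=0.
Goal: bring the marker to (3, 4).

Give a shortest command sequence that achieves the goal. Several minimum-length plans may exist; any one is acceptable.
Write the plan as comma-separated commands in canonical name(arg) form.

rotate(1, 90), extend(1), rotate(0, -90), rotate(0, 180)

start: config: θ0=270°, θ1=0°, e=0
t=1 rotate(1, 90) ⇒ config: θ0=270°, θ1=90°, e=0
t=2 extend(1) ⇒ config: θ0=270°, θ1=90°, e=1
t=3 rotate(0, -90) ⇒ config: θ0=180°, θ1=90°, e=1
t=4 rotate(0, 180) ⇒ config: θ0=0°, θ1=90°, e=1
minimal: 4 command(s), checked below 4.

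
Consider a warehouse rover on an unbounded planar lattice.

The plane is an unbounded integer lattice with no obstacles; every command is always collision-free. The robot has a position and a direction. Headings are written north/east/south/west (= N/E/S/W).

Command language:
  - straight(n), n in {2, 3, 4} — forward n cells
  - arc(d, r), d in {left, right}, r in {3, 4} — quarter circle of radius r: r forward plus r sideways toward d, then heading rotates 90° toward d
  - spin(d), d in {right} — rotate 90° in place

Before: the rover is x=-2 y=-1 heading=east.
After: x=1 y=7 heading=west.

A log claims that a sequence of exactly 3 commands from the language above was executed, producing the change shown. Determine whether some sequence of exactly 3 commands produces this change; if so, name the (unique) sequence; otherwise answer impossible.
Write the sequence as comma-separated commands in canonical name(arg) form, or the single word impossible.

key: running arc(left, 4) before straight(3) would end elsewhere — order is forced
start: x=-2 y=-1 heading=east
[1] after straight(3): x=1 y=-1 heading=east
[2] after arc(left, 4): x=5 y=3 heading=north
[3] after arc(left, 4): x=1 y=7 heading=west
all 512 alternatives checked — unique.

straight(3), arc(left, 4), arc(left, 4)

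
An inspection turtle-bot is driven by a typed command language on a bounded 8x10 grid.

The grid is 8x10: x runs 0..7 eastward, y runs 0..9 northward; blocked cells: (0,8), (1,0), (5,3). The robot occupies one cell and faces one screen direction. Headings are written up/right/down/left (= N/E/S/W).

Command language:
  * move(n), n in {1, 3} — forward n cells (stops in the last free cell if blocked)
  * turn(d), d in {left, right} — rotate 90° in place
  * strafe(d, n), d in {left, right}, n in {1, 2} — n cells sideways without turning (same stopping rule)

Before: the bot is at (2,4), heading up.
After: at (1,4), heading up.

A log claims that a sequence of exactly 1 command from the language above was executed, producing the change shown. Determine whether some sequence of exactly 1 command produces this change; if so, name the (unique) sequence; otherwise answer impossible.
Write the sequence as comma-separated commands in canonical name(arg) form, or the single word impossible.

strafe(left, 1)

key: heading stays N — the single command does not turn
t0: at (2,4), heading up
[1] after strafe(left, 1): at (1,4), heading up
no other 1-command option fits: unique.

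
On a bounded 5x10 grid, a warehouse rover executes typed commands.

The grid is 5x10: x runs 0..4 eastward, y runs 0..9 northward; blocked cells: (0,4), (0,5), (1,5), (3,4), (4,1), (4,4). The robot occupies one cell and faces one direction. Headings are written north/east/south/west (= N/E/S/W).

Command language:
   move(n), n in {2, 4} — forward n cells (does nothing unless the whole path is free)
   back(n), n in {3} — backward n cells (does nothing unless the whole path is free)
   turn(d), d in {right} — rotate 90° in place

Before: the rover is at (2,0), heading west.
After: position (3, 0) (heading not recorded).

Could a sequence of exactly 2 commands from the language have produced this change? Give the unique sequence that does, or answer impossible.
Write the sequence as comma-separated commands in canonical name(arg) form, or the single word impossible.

move(2), back(3)

key: order matters: swapping move(2) and back(3) lands elsewhere
from: at (2,0), heading west
step 1 (move(2)): at (0,0), heading west
step 2 (back(3)): at (3,0), heading west
no other 2-command option fits: unique.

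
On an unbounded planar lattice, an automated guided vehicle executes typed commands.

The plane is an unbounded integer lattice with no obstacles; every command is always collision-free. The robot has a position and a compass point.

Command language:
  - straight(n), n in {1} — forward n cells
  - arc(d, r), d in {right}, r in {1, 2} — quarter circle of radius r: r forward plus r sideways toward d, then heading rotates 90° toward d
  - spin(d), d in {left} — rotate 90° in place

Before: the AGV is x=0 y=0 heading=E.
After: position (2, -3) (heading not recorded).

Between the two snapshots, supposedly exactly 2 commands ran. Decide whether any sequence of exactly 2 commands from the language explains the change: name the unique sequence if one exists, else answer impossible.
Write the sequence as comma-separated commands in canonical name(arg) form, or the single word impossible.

arc(right, 2), straight(1)

key: running straight(1) before arc(right, 2) would end elsewhere — order is forced
t0: x=0 y=0 heading=E
1. arc(right, 2) → x=2 y=-2 heading=S
2. straight(1) → x=2 y=-3 heading=S
no other 2-command option fits: unique.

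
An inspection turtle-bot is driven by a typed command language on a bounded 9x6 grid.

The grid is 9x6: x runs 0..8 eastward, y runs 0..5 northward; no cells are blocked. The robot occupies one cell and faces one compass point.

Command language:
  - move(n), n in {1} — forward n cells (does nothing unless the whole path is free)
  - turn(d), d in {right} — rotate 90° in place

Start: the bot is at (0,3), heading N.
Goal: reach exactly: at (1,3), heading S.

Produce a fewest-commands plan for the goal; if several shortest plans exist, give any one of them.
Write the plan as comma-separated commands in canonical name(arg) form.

turn(right), move(1), turn(right)

from: at (0,3), heading N
step 1 (turn(right)): at (0,3), heading E
step 2 (move(1)): at (1,3), heading E
step 3 (turn(right)): at (1,3), heading S
nothing shorter than 3 reaches the goal.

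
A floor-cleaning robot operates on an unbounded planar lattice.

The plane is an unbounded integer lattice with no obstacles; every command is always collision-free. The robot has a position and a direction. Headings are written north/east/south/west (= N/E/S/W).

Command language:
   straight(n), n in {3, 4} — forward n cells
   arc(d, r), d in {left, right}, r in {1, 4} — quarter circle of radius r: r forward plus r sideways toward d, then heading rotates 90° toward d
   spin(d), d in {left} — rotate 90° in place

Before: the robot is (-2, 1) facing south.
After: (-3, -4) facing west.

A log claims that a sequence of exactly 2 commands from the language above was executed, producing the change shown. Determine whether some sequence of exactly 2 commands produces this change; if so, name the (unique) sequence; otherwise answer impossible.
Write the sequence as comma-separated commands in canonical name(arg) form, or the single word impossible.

key: order matters: swapping straight(4) and arc(right, 1) lands elsewhere
begin: (-2, 1) facing south
t=1 straight(4) ⇒ (-2, -3) facing south
t=2 arc(right, 1) ⇒ (-3, -4) facing west
no rival 2-sequence matches.

straight(4), arc(right, 1)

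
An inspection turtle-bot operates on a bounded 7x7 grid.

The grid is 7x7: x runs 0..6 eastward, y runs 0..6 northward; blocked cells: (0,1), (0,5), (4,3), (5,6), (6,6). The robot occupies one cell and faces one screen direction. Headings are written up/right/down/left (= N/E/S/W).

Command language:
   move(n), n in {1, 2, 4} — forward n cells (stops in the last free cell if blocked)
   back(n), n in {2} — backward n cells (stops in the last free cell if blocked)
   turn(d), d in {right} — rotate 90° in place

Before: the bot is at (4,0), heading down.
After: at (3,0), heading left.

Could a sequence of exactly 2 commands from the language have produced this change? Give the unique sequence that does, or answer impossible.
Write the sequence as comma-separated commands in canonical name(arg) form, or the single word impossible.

turn(right), move(1)

key: running move(1) before turn(right) would end elsewhere — order is forced
start: at (4,0), heading down
[1] after turn(right): at (4,0), heading left
[2] after move(1): at (3,0), heading left
uniquely the one of 25 2-step routes that fits.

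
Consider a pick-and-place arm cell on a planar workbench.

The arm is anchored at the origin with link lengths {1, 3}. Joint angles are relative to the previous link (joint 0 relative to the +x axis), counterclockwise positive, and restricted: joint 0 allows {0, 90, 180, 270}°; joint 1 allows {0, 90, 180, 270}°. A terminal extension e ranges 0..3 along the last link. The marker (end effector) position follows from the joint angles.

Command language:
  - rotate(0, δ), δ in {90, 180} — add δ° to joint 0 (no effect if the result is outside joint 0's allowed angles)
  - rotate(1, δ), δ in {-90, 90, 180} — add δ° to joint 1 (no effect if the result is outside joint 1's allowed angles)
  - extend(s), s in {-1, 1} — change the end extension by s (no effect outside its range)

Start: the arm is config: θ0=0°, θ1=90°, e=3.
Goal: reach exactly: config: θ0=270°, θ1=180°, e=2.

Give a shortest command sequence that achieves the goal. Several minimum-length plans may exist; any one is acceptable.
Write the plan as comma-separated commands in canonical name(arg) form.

initial: config: θ0=0°, θ1=90°, e=3
[1] after rotate(0, 180): config: θ0=180°, θ1=90°, e=3
[2] after rotate(0, 90): config: θ0=270°, θ1=90°, e=3
[3] after extend(-1): config: θ0=270°, θ1=90°, e=2
[4] after rotate(1, 90): config: θ0=270°, θ1=180°, e=2
minimal: 4 command(s), checked below 4.

rotate(0, 180), rotate(0, 90), extend(-1), rotate(1, 90)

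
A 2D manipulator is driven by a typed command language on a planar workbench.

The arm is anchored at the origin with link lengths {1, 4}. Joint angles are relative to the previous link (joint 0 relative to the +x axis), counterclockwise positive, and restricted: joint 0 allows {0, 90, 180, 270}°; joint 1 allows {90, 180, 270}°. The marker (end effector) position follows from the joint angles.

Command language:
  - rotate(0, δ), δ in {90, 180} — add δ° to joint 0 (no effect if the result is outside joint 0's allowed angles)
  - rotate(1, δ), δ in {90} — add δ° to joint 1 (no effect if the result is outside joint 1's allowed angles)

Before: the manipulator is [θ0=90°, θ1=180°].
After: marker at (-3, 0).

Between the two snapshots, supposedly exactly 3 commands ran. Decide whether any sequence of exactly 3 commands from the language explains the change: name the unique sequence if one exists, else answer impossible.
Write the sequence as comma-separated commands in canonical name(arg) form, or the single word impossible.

rotate(0, 90), rotate(0, 90), rotate(0, 90)

t0: [θ0=90°, θ1=180°]
step 1 (rotate(0, 90)): [θ0=180°, θ1=180°]
step 2 (rotate(0, 90)): [θ0=270°, θ1=180°]
step 3 (rotate(0, 90)): [θ0=0°, θ1=180°]
no other 3-command option fits: unique.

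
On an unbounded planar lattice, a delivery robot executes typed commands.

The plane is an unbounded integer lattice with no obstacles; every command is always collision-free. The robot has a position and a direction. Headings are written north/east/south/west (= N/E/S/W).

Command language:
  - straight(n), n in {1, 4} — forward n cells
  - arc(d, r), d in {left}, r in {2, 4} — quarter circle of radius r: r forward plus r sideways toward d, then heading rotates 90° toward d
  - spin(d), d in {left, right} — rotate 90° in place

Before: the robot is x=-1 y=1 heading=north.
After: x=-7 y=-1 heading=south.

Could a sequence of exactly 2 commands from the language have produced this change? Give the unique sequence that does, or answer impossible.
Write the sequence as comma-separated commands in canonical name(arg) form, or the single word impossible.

key: cell and facing (now S) both changed — the 2 commands mix motion and turning
initial: x=-1 y=1 heading=north
1. arc(left, 2) → x=-3 y=3 heading=west
2. arc(left, 4) → x=-7 y=-1 heading=south
no rival 2-sequence matches.

arc(left, 2), arc(left, 4)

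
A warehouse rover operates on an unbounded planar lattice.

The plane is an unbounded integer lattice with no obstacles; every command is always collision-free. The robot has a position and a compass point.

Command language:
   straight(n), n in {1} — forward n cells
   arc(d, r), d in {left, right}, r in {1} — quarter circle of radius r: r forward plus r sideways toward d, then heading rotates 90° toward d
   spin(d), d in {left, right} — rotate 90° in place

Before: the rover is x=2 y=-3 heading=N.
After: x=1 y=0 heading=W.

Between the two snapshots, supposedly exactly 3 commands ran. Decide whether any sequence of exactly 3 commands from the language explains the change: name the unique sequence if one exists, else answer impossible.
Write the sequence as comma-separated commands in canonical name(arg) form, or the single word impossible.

straight(1), straight(1), arc(left, 1)

key: position moved to (1,0) AND the heading swung to W — translation plus rotation needed
initial: x=2 y=-3 heading=N
[1] after straight(1): x=2 y=-2 heading=N
[2] after straight(1): x=2 y=-1 heading=N
[3] after arc(left, 1): x=1 y=0 heading=W
all 125 alternatives checked — unique.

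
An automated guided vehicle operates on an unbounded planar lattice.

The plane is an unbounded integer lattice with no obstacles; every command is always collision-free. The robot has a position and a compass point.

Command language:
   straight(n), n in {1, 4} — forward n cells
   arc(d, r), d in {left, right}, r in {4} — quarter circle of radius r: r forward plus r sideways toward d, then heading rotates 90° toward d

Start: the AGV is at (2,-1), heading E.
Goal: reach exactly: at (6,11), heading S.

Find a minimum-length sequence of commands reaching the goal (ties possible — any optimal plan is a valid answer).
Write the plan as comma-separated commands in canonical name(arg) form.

initial: at (2,-1), heading E
step 1 (arc(left, 4)): at (6,3), heading N
step 2 (arc(left, 4)): at (2,7), heading W
step 3 (arc(right, 4)): at (-2,11), heading N
step 4 (arc(right, 4)): at (2,15), heading E
step 5 (arc(right, 4)): at (6,11), heading S
nothing shorter than 5 reaches the goal.

arc(left, 4), arc(left, 4), arc(right, 4), arc(right, 4), arc(right, 4)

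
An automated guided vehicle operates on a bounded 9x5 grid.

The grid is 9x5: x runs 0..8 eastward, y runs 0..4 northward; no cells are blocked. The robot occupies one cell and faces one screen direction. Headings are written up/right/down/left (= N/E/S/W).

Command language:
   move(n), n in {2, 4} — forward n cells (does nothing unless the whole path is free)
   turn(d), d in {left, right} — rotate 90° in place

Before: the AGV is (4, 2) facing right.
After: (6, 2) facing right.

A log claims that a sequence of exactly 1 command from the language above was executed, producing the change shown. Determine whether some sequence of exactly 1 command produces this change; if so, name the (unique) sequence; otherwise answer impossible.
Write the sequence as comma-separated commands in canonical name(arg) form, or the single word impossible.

move(2)

key: heading stays E — the single command does not turn
begin: (4, 2) facing right
t=1 move(2) ⇒ (6, 2) facing right
no other 1-command option fits: unique.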